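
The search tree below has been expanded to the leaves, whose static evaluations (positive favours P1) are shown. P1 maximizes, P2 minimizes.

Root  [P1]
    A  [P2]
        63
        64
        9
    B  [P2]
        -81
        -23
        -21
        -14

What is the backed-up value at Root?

A (P2): min(63, 64, 9) = 9
B (P2): min(-81, -23, -21, -14) = -81
Root (P1): max(9, -81) = 9

9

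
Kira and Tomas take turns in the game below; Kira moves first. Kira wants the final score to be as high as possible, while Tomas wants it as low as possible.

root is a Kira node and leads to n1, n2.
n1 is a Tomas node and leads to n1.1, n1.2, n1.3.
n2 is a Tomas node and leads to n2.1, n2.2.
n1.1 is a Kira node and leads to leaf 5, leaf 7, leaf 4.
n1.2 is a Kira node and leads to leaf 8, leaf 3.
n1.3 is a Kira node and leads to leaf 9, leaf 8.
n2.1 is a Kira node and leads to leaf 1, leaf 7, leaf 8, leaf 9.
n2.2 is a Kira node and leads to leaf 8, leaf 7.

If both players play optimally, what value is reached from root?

8

n1.1 (Kira): max(5, 7, 4) = 7
n1.2 (Kira): max(8, 3) = 8
n1.3 (Kira): max(9, 8) = 9
n1 (Tomas): min(7, 8, 9) = 7
n2.1 (Kira): max(1, 7, 8, 9) = 9
n2.2 (Kira): max(8, 7) = 8
n2 (Tomas): min(9, 8) = 8
root (Kira): max(7, 8) = 8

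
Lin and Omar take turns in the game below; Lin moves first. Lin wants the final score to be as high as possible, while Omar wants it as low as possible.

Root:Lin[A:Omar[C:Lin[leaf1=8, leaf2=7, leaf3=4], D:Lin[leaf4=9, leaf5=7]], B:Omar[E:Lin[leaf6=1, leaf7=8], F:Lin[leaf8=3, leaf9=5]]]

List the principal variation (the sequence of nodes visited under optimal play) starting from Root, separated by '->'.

Root -> A -> C -> leaf1

C (Lin): max(8, 7, 4) = 8
D (Lin): max(9, 7) = 9
A (Omar): min(8, 9) = 8
E (Lin): max(1, 8) = 8
F (Lin): max(3, 5) = 5
B (Omar): min(8, 5) = 5
Root (Lin): max(8, 5) = 8
At Root, Lin picks A (highest: 8).
At A, Omar picks C (lowest: 8).
At C, Lin picks leaf1 (highest: 8).
Terminal value 8.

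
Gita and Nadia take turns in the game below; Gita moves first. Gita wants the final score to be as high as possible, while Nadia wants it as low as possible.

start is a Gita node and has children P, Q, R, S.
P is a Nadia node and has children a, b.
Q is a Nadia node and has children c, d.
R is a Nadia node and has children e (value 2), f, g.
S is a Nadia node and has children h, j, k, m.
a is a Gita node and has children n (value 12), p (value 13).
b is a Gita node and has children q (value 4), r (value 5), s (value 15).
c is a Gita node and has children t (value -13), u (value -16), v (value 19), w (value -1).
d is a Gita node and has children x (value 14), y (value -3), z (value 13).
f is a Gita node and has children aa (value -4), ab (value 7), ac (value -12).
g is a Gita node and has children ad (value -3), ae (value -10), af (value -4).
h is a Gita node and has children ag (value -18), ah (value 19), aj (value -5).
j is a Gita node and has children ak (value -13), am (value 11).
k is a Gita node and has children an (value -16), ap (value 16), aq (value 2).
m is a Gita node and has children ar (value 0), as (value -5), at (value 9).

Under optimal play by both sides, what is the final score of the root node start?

a (Gita): max(12, 13) = 13
b (Gita): max(4, 5, 15) = 15
P (Nadia): min(13, 15) = 13
c (Gita): max(-13, -16, 19, -1) = 19
d (Gita): max(14, -3, 13) = 14
Q (Nadia): min(19, 14) = 14
f (Gita): max(-4, 7, -12) = 7
g (Gita): max(-3, -10, -4) = -3
R (Nadia): min(2, 7, -3) = -3
h (Gita): max(-18, 19, -5) = 19
j (Gita): max(-13, 11) = 11
k (Gita): max(-16, 16, 2) = 16
m (Gita): max(0, -5, 9) = 9
S (Nadia): min(19, 11, 16, 9) = 9
start (Gita): max(13, 14, -3, 9) = 14

14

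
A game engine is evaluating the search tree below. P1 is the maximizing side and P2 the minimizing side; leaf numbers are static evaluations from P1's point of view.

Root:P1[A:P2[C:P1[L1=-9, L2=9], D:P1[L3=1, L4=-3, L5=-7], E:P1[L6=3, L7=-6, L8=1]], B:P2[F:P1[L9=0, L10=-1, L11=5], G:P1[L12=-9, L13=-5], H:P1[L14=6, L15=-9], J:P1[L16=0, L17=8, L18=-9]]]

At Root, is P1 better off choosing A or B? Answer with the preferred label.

A

C (P1): max(-9, 9) = 9
D (P1): max(1, -3, -7) = 1
E (P1): max(3, -6, 1) = 3
A (P2): min(9, 1, 3) = 1
F (P1): max(0, -1, 5) = 5
G (P1): max(-9, -5) = -5
H (P1): max(6, -9) = 6
J (P1): max(0, 8, -9) = 8
B (P2): min(5, -5, 6, 8) = -5
P1 prefers the higher value; A=1, B=-5. A is better since 1 > -5.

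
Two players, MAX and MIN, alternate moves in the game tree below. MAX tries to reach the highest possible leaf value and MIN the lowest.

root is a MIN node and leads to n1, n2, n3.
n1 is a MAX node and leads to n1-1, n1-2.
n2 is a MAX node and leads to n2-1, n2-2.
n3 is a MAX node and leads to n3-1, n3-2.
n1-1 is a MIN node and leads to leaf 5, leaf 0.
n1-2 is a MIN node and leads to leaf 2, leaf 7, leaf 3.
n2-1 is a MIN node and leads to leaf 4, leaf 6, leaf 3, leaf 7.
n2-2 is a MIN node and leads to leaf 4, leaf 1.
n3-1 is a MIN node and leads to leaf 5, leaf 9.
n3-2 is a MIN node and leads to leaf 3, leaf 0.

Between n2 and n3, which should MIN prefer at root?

n2

n2-1 (MIN): min(4, 6, 3, 7) = 3
n2-2 (MIN): min(4, 1) = 1
n2 (MAX): max(3, 1) = 3
n3-1 (MIN): min(5, 9) = 5
n3-2 (MIN): min(3, 0) = 0
n3 (MAX): max(5, 0) = 5
MIN prefers the lower value; n2=3, n3=5. n2 is better since 3 < 5.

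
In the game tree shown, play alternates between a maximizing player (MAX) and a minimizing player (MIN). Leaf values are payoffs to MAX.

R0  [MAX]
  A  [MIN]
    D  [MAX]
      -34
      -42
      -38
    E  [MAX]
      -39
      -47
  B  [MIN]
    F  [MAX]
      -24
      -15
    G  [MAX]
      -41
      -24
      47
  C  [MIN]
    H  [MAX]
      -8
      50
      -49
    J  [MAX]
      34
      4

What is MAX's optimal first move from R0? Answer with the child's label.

C

D (MAX): max(-34, -42, -38) = -34
E (MAX): max(-39, -47) = -39
A (MIN): min(-34, -39) = -39
F (MAX): max(-24, -15) = -15
G (MAX): max(-41, -24, 47) = 47
B (MIN): min(-15, 47) = -15
H (MAX): max(-8, 50, -49) = 50
J (MAX): max(34, 4) = 34
C (MIN): min(50, 34) = 34
R0 (MAX): max(-39, -15, 34) = 34
MAX at R0 wants the highest of {A=-39, B=-15, C=34}, so chooses C.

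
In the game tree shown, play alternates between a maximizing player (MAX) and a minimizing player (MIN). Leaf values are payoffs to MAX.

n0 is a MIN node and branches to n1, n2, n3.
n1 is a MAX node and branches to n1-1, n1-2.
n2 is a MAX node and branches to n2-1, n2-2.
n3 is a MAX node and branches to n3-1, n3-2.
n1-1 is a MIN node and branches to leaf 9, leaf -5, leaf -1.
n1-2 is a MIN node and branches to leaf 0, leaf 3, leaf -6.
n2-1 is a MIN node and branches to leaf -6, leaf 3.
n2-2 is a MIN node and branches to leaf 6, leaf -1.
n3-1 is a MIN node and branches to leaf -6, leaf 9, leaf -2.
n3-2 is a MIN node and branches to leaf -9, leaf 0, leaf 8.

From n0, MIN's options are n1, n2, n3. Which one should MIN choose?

n3

n1-1 (MIN): min(9, -5, -1) = -5
n1-2 (MIN): min(0, 3, -6) = -6
n1 (MAX): max(-5, -6) = -5
n2-1 (MIN): min(-6, 3) = -6
n2-2 (MIN): min(6, -1) = -1
n2 (MAX): max(-6, -1) = -1
n3-1 (MIN): min(-6, 9, -2) = -6
n3-2 (MIN): min(-9, 0, 8) = -9
n3 (MAX): max(-6, -9) = -6
n0 (MIN): min(-5, -1, -6) = -6
MIN at n0 wants the lowest of {n1=-5, n2=-1, n3=-6}, so chooses n3.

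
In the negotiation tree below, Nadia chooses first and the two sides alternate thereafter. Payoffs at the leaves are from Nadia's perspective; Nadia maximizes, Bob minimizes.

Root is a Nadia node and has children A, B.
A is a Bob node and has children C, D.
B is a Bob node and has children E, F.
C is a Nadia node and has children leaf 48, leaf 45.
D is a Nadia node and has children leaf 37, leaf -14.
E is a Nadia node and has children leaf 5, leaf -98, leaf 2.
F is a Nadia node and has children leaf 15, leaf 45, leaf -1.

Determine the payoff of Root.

C (Nadia): max(48, 45) = 48
D (Nadia): max(37, -14) = 37
A (Bob): min(48, 37) = 37
E (Nadia): max(5, -98, 2) = 5
F (Nadia): max(15, 45, -1) = 45
B (Bob): min(5, 45) = 5
Root (Nadia): max(37, 5) = 37

37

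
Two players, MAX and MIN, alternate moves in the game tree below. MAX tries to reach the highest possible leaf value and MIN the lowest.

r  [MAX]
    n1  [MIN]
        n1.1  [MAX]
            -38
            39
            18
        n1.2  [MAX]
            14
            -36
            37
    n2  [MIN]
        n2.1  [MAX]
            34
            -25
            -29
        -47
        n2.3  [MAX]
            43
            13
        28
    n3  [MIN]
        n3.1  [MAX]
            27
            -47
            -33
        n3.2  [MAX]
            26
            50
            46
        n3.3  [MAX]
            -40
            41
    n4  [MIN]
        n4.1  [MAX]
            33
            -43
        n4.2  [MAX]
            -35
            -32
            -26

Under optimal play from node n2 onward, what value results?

n2.1 (MAX): max(34, -25, -29) = 34
n2.3 (MAX): max(43, 13) = 43
n2 (MIN): min(34, -47, 43, 28) = -47

-47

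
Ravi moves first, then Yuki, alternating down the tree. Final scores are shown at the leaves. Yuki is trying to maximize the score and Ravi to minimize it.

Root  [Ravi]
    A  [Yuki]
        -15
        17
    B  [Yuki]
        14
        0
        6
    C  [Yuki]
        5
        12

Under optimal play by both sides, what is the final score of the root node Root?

12

A (Yuki): max(-15, 17) = 17
B (Yuki): max(14, 0, 6) = 14
C (Yuki): max(5, 12) = 12
Root (Ravi): min(17, 14, 12) = 12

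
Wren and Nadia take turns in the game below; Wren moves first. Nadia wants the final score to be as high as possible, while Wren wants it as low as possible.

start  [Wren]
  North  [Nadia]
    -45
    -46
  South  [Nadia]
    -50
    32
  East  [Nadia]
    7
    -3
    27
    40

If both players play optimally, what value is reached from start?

-45

North (Nadia): max(-45, -46) = -45
South (Nadia): max(-50, 32) = 32
East (Nadia): max(7, -3, 27, 40) = 40
start (Wren): min(-45, 32, 40) = -45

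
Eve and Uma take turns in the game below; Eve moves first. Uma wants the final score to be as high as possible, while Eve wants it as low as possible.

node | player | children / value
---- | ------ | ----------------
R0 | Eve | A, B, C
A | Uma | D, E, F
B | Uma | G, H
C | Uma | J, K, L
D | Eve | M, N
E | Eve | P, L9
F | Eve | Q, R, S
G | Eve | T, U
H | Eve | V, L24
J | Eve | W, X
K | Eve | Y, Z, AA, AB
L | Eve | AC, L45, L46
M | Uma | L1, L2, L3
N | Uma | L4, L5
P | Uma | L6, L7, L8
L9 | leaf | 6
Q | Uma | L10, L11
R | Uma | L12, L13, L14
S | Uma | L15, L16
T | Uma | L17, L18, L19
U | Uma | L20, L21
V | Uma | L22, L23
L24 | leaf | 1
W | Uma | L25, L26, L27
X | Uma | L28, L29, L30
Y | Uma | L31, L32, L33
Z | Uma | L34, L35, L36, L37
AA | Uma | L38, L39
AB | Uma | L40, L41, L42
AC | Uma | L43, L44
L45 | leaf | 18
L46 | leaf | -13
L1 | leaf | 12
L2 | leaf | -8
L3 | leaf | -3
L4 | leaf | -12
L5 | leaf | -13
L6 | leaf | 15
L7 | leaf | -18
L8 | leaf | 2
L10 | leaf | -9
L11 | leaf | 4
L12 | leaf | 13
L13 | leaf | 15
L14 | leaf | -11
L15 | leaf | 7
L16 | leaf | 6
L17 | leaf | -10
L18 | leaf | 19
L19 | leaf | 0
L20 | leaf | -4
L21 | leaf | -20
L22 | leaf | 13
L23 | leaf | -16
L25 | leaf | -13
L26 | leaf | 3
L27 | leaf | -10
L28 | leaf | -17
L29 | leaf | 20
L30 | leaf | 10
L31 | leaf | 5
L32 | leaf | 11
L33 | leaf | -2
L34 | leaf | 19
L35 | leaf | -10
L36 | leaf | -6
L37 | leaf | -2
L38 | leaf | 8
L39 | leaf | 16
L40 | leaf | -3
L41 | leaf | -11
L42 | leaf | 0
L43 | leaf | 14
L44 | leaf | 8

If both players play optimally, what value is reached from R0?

M (Uma): max(12, -8, -3) = 12
N (Uma): max(-12, -13) = -12
D (Eve): min(12, -12) = -12
P (Uma): max(15, -18, 2) = 15
E (Eve): min(15, 6) = 6
Q (Uma): max(-9, 4) = 4
R (Uma): max(13, 15, -11) = 15
S (Uma): max(7, 6) = 7
F (Eve): min(4, 15, 7) = 4
A (Uma): max(-12, 6, 4) = 6
T (Uma): max(-10, 19, 0) = 19
U (Uma): max(-4, -20) = -4
G (Eve): min(19, -4) = -4
V (Uma): max(13, -16) = 13
H (Eve): min(13, 1) = 1
B (Uma): max(-4, 1) = 1
W (Uma): max(-13, 3, -10) = 3
X (Uma): max(-17, 20, 10) = 20
J (Eve): min(3, 20) = 3
Y (Uma): max(5, 11, -2) = 11
Z (Uma): max(19, -10, -6, -2) = 19
AA (Uma): max(8, 16) = 16
AB (Uma): max(-3, -11, 0) = 0
K (Eve): min(11, 19, 16, 0) = 0
AC (Uma): max(14, 8) = 14
L (Eve): min(14, 18, -13) = -13
C (Uma): max(3, 0, -13) = 3
R0 (Eve): min(6, 1, 3) = 1

1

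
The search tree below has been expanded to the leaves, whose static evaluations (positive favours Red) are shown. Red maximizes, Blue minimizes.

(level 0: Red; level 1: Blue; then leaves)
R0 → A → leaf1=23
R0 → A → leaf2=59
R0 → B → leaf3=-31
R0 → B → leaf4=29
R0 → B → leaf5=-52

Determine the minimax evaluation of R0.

A (Blue): min(23, 59) = 23
B (Blue): min(-31, 29, -52) = -52
R0 (Red): max(23, -52) = 23

23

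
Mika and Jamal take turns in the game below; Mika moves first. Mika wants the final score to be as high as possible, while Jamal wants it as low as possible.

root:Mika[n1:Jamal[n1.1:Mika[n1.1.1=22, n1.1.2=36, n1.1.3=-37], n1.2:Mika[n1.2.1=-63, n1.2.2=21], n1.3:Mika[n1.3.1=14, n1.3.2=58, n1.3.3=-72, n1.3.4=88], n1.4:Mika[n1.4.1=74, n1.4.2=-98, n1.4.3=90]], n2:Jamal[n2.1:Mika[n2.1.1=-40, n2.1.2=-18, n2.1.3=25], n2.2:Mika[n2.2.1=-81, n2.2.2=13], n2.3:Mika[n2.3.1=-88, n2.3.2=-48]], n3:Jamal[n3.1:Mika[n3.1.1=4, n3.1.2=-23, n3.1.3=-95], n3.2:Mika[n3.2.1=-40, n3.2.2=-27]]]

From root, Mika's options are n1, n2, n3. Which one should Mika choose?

n1.1 (Mika): max(22, 36, -37) = 36
n1.2 (Mika): max(-63, 21) = 21
n1.3 (Mika): max(14, 58, -72, 88) = 88
n1.4 (Mika): max(74, -98, 90) = 90
n1 (Jamal): min(36, 21, 88, 90) = 21
n2.1 (Mika): max(-40, -18, 25) = 25
n2.2 (Mika): max(-81, 13) = 13
n2.3 (Mika): max(-88, -48) = -48
n2 (Jamal): min(25, 13, -48) = -48
n3.1 (Mika): max(4, -23, -95) = 4
n3.2 (Mika): max(-40, -27) = -27
n3 (Jamal): min(4, -27) = -27
root (Mika): max(21, -48, -27) = 21
Mika at root wants the highest of {n1=21, n2=-48, n3=-27}, so chooses n1.

n1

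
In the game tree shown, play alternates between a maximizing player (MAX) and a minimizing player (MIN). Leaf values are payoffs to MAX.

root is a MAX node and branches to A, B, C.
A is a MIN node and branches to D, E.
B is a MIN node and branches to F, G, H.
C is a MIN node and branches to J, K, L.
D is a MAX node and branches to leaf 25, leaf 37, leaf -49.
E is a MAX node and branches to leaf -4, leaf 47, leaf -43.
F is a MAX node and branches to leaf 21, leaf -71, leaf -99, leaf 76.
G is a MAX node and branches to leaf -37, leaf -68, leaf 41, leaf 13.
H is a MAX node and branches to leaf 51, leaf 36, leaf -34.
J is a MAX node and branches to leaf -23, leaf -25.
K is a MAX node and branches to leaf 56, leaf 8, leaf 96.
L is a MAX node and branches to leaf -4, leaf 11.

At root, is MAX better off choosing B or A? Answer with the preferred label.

B

F (MAX): max(21, -71, -99, 76) = 76
G (MAX): max(-37, -68, 41, 13) = 41
H (MAX): max(51, 36, -34) = 51
B (MIN): min(76, 41, 51) = 41
D (MAX): max(25, 37, -49) = 37
E (MAX): max(-4, 47, -43) = 47
A (MIN): min(37, 47) = 37
MAX prefers the higher value; B=41, A=37. B is better since 41 > 37.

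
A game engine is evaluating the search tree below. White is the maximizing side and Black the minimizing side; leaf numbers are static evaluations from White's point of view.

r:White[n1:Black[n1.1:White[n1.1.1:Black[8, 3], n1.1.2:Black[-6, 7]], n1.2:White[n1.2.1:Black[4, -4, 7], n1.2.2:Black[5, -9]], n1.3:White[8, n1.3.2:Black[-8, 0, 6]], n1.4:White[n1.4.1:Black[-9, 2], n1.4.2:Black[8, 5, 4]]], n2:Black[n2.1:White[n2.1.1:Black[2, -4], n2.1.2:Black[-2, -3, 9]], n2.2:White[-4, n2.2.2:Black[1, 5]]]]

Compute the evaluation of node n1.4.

4

n1.4.1 (Black): min(-9, 2) = -9
n1.4.2 (Black): min(8, 5, 4) = 4
n1.4 (White): max(-9, 4) = 4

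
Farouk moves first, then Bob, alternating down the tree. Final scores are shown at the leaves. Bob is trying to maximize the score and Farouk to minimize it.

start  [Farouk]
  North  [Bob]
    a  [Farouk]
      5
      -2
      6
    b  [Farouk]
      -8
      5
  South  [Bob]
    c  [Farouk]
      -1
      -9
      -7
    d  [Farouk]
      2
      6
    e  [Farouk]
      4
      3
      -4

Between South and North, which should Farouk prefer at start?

North

c (Farouk): min(-1, -9, -7) = -9
d (Farouk): min(2, 6) = 2
e (Farouk): min(4, 3, -4) = -4
South (Bob): max(-9, 2, -4) = 2
a (Farouk): min(5, -2, 6) = -2
b (Farouk): min(-8, 5) = -8
North (Bob): max(-2, -8) = -2
Farouk prefers the lower value; South=2, North=-2. North is better since -2 < 2.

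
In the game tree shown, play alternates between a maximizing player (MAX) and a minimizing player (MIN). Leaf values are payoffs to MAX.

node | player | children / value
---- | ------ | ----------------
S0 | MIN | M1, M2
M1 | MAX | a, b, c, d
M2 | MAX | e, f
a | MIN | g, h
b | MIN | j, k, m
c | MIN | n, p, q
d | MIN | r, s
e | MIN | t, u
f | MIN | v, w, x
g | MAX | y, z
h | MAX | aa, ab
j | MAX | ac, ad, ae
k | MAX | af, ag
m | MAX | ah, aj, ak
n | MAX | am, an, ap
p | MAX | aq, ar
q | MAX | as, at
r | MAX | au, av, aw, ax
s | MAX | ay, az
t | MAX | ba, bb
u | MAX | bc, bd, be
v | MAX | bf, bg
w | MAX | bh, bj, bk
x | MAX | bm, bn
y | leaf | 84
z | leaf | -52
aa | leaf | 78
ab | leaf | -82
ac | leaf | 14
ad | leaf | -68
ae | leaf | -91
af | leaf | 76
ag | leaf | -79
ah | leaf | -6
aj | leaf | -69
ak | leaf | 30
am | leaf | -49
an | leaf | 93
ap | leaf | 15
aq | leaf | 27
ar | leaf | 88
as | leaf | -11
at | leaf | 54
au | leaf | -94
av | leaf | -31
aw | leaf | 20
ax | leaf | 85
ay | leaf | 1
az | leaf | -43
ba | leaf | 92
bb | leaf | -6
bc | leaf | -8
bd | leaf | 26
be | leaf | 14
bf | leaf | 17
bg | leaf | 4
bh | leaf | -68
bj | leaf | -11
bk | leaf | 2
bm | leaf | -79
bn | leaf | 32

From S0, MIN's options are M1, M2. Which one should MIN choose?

M2

g (MAX): max(84, -52) = 84
h (MAX): max(78, -82) = 78
a (MIN): min(84, 78) = 78
j (MAX): max(14, -68, -91) = 14
k (MAX): max(76, -79) = 76
m (MAX): max(-6, -69, 30) = 30
b (MIN): min(14, 76, 30) = 14
n (MAX): max(-49, 93, 15) = 93
p (MAX): max(27, 88) = 88
q (MAX): max(-11, 54) = 54
c (MIN): min(93, 88, 54) = 54
r (MAX): max(-94, -31, 20, 85) = 85
s (MAX): max(1, -43) = 1
d (MIN): min(85, 1) = 1
M1 (MAX): max(78, 14, 54, 1) = 78
t (MAX): max(92, -6) = 92
u (MAX): max(-8, 26, 14) = 26
e (MIN): min(92, 26) = 26
v (MAX): max(17, 4) = 17
w (MAX): max(-68, -11, 2) = 2
x (MAX): max(-79, 32) = 32
f (MIN): min(17, 2, 32) = 2
M2 (MAX): max(26, 2) = 26
S0 (MIN): min(78, 26) = 26
MIN at S0 wants the lowest of {M1=78, M2=26}, so chooses M2.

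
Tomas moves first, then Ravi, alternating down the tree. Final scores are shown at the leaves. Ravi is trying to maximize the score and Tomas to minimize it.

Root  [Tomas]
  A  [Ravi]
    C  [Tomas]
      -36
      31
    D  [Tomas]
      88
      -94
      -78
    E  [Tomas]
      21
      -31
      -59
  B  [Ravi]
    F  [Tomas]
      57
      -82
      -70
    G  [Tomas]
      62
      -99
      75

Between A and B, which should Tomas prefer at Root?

C (Tomas): min(-36, 31) = -36
D (Tomas): min(88, -94, -78) = -94
E (Tomas): min(21, -31, -59) = -59
A (Ravi): max(-36, -94, -59) = -36
F (Tomas): min(57, -82, -70) = -82
G (Tomas): min(62, -99, 75) = -99
B (Ravi): max(-82, -99) = -82
Tomas prefers the lower value; A=-36, B=-82. B is better since -82 < -36.

B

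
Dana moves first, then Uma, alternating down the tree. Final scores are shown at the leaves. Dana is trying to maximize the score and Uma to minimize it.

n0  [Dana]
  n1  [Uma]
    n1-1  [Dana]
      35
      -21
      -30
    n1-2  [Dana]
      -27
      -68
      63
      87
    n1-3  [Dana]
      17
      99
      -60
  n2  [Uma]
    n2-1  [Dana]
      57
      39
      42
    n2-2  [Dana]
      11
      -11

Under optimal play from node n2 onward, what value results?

11

n2-1 (Dana): max(57, 39, 42) = 57
n2-2 (Dana): max(11, -11) = 11
n2 (Uma): min(57, 11) = 11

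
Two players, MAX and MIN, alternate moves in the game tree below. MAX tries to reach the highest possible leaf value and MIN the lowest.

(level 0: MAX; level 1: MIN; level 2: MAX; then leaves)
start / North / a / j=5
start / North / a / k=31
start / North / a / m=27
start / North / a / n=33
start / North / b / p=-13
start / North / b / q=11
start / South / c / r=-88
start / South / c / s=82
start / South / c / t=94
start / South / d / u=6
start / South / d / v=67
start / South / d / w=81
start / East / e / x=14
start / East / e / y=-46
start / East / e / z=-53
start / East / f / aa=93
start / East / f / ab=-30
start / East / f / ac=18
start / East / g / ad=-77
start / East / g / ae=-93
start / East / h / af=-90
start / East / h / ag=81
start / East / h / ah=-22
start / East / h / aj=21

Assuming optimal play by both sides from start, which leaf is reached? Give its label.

a (MAX): max(5, 31, 27, 33) = 33
b (MAX): max(-13, 11) = 11
North (MIN): min(33, 11) = 11
c (MAX): max(-88, 82, 94) = 94
d (MAX): max(6, 67, 81) = 81
South (MIN): min(94, 81) = 81
e (MAX): max(14, -46, -53) = 14
f (MAX): max(93, -30, 18) = 93
g (MAX): max(-77, -93) = -77
h (MAX): max(-90, 81, -22, 21) = 81
East (MIN): min(14, 93, -77, 81) = -77
start (MAX): max(11, 81, -77) = 81
At start, MAX picks South (highest: 81).
At South, MIN picks d (lowest: 81).
At d, MAX picks w (highest: 81).
Terminal value 81.

w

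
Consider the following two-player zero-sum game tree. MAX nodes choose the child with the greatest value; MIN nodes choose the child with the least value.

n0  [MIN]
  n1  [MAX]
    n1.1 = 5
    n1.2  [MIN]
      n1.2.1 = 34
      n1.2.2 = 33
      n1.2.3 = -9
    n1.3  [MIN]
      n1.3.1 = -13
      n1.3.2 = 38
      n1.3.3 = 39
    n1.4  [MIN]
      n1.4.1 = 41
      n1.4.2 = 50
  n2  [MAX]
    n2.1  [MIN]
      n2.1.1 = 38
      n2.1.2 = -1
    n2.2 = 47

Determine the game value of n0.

n1.2 (MIN): min(34, 33, -9) = -9
n1.3 (MIN): min(-13, 38, 39) = -13
n1.4 (MIN): min(41, 50) = 41
n1 (MAX): max(5, -9, -13, 41) = 41
n2.1 (MIN): min(38, -1) = -1
n2 (MAX): max(-1, 47) = 47
n0 (MIN): min(41, 47) = 41

41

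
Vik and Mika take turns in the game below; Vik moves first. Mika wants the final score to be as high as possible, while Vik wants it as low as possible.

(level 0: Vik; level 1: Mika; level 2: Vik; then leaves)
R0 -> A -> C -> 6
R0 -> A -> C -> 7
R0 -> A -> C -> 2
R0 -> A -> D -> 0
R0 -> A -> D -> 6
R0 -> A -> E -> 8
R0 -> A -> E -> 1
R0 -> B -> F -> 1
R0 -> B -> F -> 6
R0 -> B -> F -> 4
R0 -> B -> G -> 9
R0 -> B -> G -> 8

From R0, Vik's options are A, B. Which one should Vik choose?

C (Vik): min(6, 7, 2) = 2
D (Vik): min(0, 6) = 0
E (Vik): min(8, 1) = 1
A (Mika): max(2, 0, 1) = 2
F (Vik): min(1, 6, 4) = 1
G (Vik): min(9, 8) = 8
B (Mika): max(1, 8) = 8
R0 (Vik): min(2, 8) = 2
Vik at R0 wants the lowest of {A=2, B=8}, so chooses A.

A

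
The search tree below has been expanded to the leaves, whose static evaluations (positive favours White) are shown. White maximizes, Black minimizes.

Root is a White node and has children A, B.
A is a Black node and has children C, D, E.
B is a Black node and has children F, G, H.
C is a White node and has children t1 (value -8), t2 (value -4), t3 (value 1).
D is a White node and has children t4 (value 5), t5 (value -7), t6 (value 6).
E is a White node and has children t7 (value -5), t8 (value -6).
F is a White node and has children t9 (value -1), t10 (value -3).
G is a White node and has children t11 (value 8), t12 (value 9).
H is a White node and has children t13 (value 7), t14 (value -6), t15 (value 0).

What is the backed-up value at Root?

C (White): max(-8, -4, 1) = 1
D (White): max(5, -7, 6) = 6
E (White): max(-5, -6) = -5
A (Black): min(1, 6, -5) = -5
F (White): max(-1, -3) = -1
G (White): max(8, 9) = 9
H (White): max(7, -6, 0) = 7
B (Black): min(-1, 9, 7) = -1
Root (White): max(-5, -1) = -1

-1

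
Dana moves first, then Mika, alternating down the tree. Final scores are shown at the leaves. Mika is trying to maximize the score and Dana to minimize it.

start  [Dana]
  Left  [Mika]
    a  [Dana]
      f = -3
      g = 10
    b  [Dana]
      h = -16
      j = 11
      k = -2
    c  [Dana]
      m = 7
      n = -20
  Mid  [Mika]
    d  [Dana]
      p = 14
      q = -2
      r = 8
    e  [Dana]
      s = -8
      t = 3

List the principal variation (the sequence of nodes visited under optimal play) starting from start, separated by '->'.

start -> Left -> a -> f

a (Dana): min(-3, 10) = -3
b (Dana): min(-16, 11, -2) = -16
c (Dana): min(7, -20) = -20
Left (Mika): max(-3, -16, -20) = -3
d (Dana): min(14, -2, 8) = -2
e (Dana): min(-8, 3) = -8
Mid (Mika): max(-2, -8) = -2
start (Dana): min(-3, -2) = -3
At start, Dana picks Left (lowest: -3).
At Left, Mika picks a (highest: -3).
At a, Dana picks f (lowest: -3).
Terminal value -3.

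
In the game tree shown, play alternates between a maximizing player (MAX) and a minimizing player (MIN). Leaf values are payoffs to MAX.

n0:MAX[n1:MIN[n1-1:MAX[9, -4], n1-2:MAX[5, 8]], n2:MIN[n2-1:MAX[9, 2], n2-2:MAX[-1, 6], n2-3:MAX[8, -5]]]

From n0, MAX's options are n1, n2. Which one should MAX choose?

n1-1 (MAX): max(9, -4) = 9
n1-2 (MAX): max(5, 8) = 8
n1 (MIN): min(9, 8) = 8
n2-1 (MAX): max(9, 2) = 9
n2-2 (MAX): max(-1, 6) = 6
n2-3 (MAX): max(8, -5) = 8
n2 (MIN): min(9, 6, 8) = 6
n0 (MAX): max(8, 6) = 8
MAX at n0 wants the highest of {n1=8, n2=6}, so chooses n1.

n1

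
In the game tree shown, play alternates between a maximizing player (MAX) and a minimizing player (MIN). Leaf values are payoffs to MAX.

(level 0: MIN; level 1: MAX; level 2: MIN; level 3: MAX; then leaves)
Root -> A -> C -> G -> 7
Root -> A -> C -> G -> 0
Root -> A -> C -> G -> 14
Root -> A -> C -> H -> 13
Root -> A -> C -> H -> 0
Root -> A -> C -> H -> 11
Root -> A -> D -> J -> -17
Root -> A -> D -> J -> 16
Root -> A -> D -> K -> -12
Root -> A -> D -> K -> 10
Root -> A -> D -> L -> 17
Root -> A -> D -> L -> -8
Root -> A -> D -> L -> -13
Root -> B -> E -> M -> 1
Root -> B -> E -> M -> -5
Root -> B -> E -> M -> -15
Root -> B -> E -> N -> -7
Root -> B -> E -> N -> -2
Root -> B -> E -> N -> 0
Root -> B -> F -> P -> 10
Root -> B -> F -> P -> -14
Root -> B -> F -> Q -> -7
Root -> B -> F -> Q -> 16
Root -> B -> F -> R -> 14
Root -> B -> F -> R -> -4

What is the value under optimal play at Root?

G (MAX): max(7, 0, 14) = 14
H (MAX): max(13, 0, 11) = 13
C (MIN): min(14, 13) = 13
J (MAX): max(-17, 16) = 16
K (MAX): max(-12, 10) = 10
L (MAX): max(17, -8, -13) = 17
D (MIN): min(16, 10, 17) = 10
A (MAX): max(13, 10) = 13
M (MAX): max(1, -5, -15) = 1
N (MAX): max(-7, -2, 0) = 0
E (MIN): min(1, 0) = 0
P (MAX): max(10, -14) = 10
Q (MAX): max(-7, 16) = 16
R (MAX): max(14, -4) = 14
F (MIN): min(10, 16, 14) = 10
B (MAX): max(0, 10) = 10
Root (MIN): min(13, 10) = 10

10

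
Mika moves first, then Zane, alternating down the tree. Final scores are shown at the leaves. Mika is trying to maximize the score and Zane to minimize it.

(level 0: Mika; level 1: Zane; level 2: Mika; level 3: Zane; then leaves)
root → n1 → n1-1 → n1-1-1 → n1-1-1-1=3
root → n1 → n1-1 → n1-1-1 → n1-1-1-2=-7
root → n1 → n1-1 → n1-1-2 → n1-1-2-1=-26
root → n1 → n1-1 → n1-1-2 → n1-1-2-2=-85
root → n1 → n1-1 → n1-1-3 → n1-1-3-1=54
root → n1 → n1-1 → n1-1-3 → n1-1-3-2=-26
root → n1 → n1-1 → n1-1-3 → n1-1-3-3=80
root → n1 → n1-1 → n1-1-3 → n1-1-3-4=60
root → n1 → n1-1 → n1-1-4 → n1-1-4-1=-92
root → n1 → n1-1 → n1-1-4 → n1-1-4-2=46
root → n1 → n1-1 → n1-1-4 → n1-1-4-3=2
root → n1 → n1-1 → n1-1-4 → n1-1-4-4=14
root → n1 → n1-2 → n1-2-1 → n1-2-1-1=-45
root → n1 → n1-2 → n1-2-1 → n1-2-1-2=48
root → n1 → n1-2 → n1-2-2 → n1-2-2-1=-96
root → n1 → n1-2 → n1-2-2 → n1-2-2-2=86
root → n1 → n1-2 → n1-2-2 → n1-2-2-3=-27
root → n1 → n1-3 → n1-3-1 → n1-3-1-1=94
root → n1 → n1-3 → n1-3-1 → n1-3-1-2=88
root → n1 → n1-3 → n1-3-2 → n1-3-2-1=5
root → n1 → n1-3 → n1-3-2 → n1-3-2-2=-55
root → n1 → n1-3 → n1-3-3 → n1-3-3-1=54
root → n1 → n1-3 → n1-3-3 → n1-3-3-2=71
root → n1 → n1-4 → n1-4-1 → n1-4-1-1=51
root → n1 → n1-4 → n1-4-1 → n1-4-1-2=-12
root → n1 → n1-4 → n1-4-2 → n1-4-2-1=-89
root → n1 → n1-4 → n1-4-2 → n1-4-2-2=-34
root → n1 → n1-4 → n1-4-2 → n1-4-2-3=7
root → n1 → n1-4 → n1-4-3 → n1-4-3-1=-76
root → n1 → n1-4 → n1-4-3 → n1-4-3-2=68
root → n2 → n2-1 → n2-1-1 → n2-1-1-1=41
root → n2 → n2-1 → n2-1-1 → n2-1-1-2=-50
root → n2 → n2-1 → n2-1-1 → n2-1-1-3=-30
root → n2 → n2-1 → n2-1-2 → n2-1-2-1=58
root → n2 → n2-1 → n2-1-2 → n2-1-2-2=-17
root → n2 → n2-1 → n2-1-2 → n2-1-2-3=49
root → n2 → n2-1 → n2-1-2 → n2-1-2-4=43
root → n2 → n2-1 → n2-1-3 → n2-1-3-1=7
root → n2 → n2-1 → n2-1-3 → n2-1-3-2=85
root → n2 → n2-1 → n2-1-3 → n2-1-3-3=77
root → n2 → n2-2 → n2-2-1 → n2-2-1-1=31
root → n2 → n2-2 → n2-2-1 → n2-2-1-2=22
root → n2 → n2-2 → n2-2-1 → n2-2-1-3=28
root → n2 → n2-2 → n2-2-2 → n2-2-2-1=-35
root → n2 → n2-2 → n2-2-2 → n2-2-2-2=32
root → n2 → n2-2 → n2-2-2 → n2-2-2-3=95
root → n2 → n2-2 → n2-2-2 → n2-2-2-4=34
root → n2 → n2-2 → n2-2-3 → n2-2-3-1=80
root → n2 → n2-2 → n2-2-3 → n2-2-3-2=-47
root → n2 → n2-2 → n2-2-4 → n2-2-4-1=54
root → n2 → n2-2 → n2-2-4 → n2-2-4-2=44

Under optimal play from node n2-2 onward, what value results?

44

n2-2-1 (Zane): min(31, 22, 28) = 22
n2-2-2 (Zane): min(-35, 32, 95, 34) = -35
n2-2-3 (Zane): min(80, -47) = -47
n2-2-4 (Zane): min(54, 44) = 44
n2-2 (Mika): max(22, -35, -47, 44) = 44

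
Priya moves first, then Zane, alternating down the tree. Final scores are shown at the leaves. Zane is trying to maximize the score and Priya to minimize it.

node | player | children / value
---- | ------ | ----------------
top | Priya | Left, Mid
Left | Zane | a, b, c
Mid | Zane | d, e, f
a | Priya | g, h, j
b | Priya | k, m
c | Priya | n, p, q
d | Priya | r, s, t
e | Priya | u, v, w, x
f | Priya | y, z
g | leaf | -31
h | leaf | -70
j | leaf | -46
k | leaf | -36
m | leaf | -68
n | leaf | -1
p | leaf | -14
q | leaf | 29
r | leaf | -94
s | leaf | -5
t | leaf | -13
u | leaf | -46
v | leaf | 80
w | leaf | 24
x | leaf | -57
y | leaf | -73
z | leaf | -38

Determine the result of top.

-57

a (Priya): min(-31, -70, -46) = -70
b (Priya): min(-36, -68) = -68
c (Priya): min(-1, -14, 29) = -14
Left (Zane): max(-70, -68, -14) = -14
d (Priya): min(-94, -5, -13) = -94
e (Priya): min(-46, 80, 24, -57) = -57
f (Priya): min(-73, -38) = -73
Mid (Zane): max(-94, -57, -73) = -57
top (Priya): min(-14, -57) = -57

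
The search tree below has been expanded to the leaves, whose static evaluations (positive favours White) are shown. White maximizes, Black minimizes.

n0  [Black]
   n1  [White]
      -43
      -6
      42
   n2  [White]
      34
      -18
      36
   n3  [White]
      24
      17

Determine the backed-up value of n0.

n1 (White): max(-43, -6, 42) = 42
n2 (White): max(34, -18, 36) = 36
n3 (White): max(24, 17) = 24
n0 (Black): min(42, 36, 24) = 24

24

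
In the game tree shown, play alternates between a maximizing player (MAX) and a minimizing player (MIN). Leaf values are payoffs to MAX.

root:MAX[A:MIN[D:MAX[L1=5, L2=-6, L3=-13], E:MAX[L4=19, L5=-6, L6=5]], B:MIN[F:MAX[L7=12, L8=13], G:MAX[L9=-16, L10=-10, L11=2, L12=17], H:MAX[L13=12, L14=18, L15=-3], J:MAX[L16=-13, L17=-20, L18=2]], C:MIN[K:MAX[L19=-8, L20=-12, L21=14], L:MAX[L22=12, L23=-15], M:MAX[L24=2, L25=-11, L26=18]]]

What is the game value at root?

D (MAX): max(5, -6, -13) = 5
E (MAX): max(19, -6, 5) = 19
A (MIN): min(5, 19) = 5
F (MAX): max(12, 13) = 13
G (MAX): max(-16, -10, 2, 17) = 17
H (MAX): max(12, 18, -3) = 18
J (MAX): max(-13, -20, 2) = 2
B (MIN): min(13, 17, 18, 2) = 2
K (MAX): max(-8, -12, 14) = 14
L (MAX): max(12, -15) = 12
M (MAX): max(2, -11, 18) = 18
C (MIN): min(14, 12, 18) = 12
root (MAX): max(5, 2, 12) = 12

12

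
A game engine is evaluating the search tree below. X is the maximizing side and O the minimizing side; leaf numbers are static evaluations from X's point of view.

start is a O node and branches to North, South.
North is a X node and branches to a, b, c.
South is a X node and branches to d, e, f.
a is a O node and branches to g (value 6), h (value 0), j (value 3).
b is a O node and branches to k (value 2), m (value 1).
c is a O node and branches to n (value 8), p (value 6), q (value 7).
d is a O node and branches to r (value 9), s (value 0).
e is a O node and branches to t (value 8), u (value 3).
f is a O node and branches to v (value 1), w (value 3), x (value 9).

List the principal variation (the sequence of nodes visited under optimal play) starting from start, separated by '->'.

a (O): min(6, 0, 3) = 0
b (O): min(2, 1) = 1
c (O): min(8, 6, 7) = 6
North (X): max(0, 1, 6) = 6
d (O): min(9, 0) = 0
e (O): min(8, 3) = 3
f (O): min(1, 3, 9) = 1
South (X): max(0, 3, 1) = 3
start (O): min(6, 3) = 3
At start, O picks South (lowest: 3).
At South, X picks e (highest: 3).
At e, O picks u (lowest: 3).
Terminal value 3.

start -> South -> e -> u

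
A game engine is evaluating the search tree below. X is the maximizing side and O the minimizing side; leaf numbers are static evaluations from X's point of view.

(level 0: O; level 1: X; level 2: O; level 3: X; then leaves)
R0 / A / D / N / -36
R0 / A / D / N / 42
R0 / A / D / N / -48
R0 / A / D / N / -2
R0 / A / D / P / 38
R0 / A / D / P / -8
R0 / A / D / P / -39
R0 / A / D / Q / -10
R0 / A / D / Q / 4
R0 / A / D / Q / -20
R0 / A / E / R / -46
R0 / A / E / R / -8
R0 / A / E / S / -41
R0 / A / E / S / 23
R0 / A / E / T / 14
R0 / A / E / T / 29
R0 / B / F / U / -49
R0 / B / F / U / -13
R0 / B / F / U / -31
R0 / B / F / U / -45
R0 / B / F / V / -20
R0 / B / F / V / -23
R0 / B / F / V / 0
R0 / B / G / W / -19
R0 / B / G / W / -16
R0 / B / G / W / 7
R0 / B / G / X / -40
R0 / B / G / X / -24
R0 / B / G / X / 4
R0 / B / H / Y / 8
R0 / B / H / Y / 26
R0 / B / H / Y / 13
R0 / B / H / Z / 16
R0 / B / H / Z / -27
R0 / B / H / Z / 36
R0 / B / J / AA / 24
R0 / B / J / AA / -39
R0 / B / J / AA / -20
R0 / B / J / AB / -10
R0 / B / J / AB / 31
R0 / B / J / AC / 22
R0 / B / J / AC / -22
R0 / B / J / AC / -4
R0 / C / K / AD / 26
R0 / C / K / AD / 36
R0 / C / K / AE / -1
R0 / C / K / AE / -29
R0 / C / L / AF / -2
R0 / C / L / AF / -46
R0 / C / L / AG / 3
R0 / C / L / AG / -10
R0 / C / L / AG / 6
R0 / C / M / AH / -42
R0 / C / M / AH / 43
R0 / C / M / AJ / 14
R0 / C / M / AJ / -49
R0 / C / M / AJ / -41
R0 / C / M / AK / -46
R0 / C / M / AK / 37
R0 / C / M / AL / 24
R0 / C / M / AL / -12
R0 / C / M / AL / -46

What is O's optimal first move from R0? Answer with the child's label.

A

N (X): max(-36, 42, -48, -2) = 42
P (X): max(38, -8, -39) = 38
Q (X): max(-10, 4, -20) = 4
D (O): min(42, 38, 4) = 4
R (X): max(-46, -8) = -8
S (X): max(-41, 23) = 23
T (X): max(14, 29) = 29
E (O): min(-8, 23, 29) = -8
A (X): max(4, -8) = 4
U (X): max(-49, -13, -31, -45) = -13
V (X): max(-20, -23, 0) = 0
F (O): min(-13, 0) = -13
W (X): max(-19, -16, 7) = 7
X (X): max(-40, -24, 4) = 4
G (O): min(7, 4) = 4
Y (X): max(8, 26, 13) = 26
Z (X): max(16, -27, 36) = 36
H (O): min(26, 36) = 26
AA (X): max(24, -39, -20) = 24
AB (X): max(-10, 31) = 31
AC (X): max(22, -22, -4) = 22
J (O): min(24, 31, 22) = 22
B (X): max(-13, 4, 26, 22) = 26
AD (X): max(26, 36) = 36
AE (X): max(-1, -29) = -1
K (O): min(36, -1) = -1
AF (X): max(-2, -46) = -2
AG (X): max(3, -10, 6) = 6
L (O): min(-2, 6) = -2
AH (X): max(-42, 43) = 43
AJ (X): max(14, -49, -41) = 14
AK (X): max(-46, 37) = 37
AL (X): max(24, -12, -46) = 24
M (O): min(43, 14, 37, 24) = 14
C (X): max(-1, -2, 14) = 14
R0 (O): min(4, 26, 14) = 4
O at R0 wants the lowest of {A=4, B=26, C=14}, so chooses A.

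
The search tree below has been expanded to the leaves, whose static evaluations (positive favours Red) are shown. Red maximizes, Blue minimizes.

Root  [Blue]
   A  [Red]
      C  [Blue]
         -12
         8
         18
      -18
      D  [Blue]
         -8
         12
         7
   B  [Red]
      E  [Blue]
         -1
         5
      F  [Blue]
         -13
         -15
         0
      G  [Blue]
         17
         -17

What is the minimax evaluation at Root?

C (Blue): min(-12, 8, 18) = -12
D (Blue): min(-8, 12, 7) = -8
A (Red): max(-12, -18, -8) = -8
E (Blue): min(-1, 5) = -1
F (Blue): min(-13, -15, 0) = -15
G (Blue): min(17, -17) = -17
B (Red): max(-1, -15, -17) = -1
Root (Blue): min(-8, -1) = -8

-8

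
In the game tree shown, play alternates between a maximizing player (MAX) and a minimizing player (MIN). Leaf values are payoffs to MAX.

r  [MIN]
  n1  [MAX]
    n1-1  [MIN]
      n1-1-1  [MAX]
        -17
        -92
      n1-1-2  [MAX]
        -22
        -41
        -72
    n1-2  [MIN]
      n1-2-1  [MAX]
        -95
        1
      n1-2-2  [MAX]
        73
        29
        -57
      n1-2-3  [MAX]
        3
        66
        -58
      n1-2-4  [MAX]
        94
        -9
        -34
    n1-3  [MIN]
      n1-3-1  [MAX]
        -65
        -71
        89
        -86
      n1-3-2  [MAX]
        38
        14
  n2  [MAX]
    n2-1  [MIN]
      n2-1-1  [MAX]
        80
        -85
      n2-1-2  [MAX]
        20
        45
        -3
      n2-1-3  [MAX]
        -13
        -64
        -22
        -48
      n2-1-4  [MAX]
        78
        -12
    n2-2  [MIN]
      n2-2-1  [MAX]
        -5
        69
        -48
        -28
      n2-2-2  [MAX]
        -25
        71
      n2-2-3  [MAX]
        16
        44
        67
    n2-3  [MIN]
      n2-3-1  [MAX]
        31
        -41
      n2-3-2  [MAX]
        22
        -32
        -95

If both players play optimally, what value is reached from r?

n1-1-1 (MAX): max(-17, -92) = -17
n1-1-2 (MAX): max(-22, -41, -72) = -22
n1-1 (MIN): min(-17, -22) = -22
n1-2-1 (MAX): max(-95, 1) = 1
n1-2-2 (MAX): max(73, 29, -57) = 73
n1-2-3 (MAX): max(3, 66, -58) = 66
n1-2-4 (MAX): max(94, -9, -34) = 94
n1-2 (MIN): min(1, 73, 66, 94) = 1
n1-3-1 (MAX): max(-65, -71, 89, -86) = 89
n1-3-2 (MAX): max(38, 14) = 38
n1-3 (MIN): min(89, 38) = 38
n1 (MAX): max(-22, 1, 38) = 38
n2-1-1 (MAX): max(80, -85) = 80
n2-1-2 (MAX): max(20, 45, -3) = 45
n2-1-3 (MAX): max(-13, -64, -22, -48) = -13
n2-1-4 (MAX): max(78, -12) = 78
n2-1 (MIN): min(80, 45, -13, 78) = -13
n2-2-1 (MAX): max(-5, 69, -48, -28) = 69
n2-2-2 (MAX): max(-25, 71) = 71
n2-2-3 (MAX): max(16, 44, 67) = 67
n2-2 (MIN): min(69, 71, 67) = 67
n2-3-1 (MAX): max(31, -41) = 31
n2-3-2 (MAX): max(22, -32, -95) = 22
n2-3 (MIN): min(31, 22) = 22
n2 (MAX): max(-13, 67, 22) = 67
r (MIN): min(38, 67) = 38

38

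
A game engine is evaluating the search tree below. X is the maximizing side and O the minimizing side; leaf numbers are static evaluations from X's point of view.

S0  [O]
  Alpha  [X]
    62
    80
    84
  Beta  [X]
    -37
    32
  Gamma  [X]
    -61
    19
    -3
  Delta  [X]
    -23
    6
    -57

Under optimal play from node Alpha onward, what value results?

Alpha (X): max(62, 80, 84) = 84

84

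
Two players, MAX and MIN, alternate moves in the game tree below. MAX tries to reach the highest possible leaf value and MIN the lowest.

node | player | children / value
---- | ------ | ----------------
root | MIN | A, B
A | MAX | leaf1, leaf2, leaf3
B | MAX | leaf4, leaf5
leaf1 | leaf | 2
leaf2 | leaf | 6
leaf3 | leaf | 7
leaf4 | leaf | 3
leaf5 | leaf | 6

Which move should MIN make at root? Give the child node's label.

B

A (MAX): max(2, 6, 7) = 7
B (MAX): max(3, 6) = 6
root (MIN): min(7, 6) = 6
MIN at root wants the lowest of {A=7, B=6}, so chooses B.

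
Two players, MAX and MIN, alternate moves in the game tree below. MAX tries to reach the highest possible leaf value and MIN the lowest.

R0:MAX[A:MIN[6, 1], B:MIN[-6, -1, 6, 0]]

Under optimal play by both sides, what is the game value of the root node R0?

A (MIN): min(6, 1) = 1
B (MIN): min(-6, -1, 6, 0) = -6
R0 (MAX): max(1, -6) = 1

1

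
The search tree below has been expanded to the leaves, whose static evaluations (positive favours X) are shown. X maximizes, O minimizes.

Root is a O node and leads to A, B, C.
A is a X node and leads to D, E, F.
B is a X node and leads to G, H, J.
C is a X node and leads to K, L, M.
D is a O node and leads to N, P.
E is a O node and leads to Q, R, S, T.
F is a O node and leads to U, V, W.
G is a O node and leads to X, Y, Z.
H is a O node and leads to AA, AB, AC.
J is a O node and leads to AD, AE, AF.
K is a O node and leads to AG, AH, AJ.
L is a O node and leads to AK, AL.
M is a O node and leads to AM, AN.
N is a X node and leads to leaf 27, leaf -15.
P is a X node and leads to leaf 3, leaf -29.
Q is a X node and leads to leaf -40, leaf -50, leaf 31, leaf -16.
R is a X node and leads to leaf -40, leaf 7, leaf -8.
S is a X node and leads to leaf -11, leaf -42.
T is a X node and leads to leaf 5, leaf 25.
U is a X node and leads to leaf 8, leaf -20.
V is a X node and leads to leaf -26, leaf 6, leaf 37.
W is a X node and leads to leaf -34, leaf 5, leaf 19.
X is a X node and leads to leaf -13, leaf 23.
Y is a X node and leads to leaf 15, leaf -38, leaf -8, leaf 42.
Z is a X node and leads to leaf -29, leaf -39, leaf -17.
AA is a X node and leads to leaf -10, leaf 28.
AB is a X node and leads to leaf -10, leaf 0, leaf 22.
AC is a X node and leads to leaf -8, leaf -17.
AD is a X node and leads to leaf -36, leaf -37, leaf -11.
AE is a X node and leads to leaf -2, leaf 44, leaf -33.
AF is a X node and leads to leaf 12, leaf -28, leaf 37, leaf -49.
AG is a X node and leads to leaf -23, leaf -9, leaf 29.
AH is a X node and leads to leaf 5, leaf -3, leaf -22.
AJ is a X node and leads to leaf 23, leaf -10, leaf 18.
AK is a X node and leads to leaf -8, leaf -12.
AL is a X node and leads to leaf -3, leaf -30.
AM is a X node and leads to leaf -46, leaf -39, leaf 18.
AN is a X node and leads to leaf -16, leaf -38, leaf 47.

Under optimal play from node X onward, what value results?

X (X): max(-13, 23) = 23

23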